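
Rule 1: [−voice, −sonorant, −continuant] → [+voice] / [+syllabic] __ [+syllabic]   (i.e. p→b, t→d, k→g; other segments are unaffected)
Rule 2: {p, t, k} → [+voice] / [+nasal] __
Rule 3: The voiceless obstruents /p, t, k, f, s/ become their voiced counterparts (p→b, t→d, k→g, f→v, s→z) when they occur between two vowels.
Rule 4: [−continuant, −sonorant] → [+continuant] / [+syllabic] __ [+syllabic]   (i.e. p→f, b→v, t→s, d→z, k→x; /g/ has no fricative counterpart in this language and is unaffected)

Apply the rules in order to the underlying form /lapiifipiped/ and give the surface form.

laviivivived

Rule 1 (intervocalic voicing): /p/ is a voiceless stop between vowels /a/ and /i/, so it voices to [b]. /p/ is a voiceless stop between vowels /i/ and /i/, so it voices to [b]. /p/ is a voiceless stop between vowels /i/ and /e/, so it voices to [b]. /lapiifipiped/ → labiifibibed.
Rule 2 (post-nasal voicing): no segment meets the environment; /labiifibibed/ is unchanged.
Rule 3 (intervocalic voicing): /f/ is a voiceless obstruent between vowels /i/ and /i/, so it voices to [v]. /labiifibibed/ → labiivibibed.
Rule 4 (intervocalic spirantization): /b/ is a stop between vowels /a/ and /i/, so it spirantizes to the fricative [v]. /b/ is a stop between vowels /i/ and /i/, so it spirantizes to the fricative [v]. /b/ is a stop between vowels /i/ and /e/, so it spirantizes to the fricative [v]. /labiivibibed/ → laviivivived.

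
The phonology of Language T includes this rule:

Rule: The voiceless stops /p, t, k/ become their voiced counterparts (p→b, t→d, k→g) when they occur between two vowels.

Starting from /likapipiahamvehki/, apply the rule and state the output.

/k/ is a voiceless stop between vowels /i/ and /a/, so it voices to [g].
/p/ is a voiceless stop between vowels /a/ and /i/, so it voices to [b].
/p/ is a voiceless stop between vowels /i/ and /i/, so it voices to [b].
The other instance of /k/ does not occur in the required environment and remains unchanged.
Surface form: [ligabibiahamvehki].

ligabibiahamvehki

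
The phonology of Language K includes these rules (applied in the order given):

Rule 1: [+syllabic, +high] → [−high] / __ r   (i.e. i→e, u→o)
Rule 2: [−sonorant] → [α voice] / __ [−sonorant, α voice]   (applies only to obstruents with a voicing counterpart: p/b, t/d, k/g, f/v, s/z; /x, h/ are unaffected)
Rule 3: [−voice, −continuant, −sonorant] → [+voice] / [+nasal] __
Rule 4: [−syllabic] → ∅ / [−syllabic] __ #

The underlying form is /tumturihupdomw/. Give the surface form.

tumdorihubdom

Rule 1 (pre-rhotic lowering): /u/ is a high vowel immediately before /r/, so it lowers to [o]. /tumturihupdomw/ → tumtorihupdomw.
Rule 2 (regressive voicing assimilation): /p/ precedes the voiced obstruent /d/, so it voices to [b] by assimilation. /tumtorihupdomw/ → tumtorihubdomw.
Rule 3 (post-nasal voicing): /t/ is a voiceless stop immediately after the nasal /m/, so it voices to [d]. /tumtorihubdomw/ → tumdorihubdomw.
Rule 4 (final cluster simplification): /w/ is the second consonant of a word-final cluster /mw/, so it deletes. /tumdorihubdomw/ → tumdorihubdom.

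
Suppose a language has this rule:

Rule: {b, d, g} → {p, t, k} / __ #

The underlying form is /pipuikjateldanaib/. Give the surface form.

pipuikjateldanaip

Scanning /pipuikjateldanaib/: /d/ at position 12 is not in the conditioning environment; /b/ is a voiced stop in word-final position, so it devoices to [p].
Result: [pipuikjateldanaip].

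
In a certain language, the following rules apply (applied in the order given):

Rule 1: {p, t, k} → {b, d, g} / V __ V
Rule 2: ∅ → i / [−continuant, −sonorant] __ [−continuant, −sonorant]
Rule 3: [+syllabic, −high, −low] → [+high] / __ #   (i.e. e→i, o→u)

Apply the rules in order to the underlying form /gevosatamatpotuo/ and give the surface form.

Rule 1 (intervocalic voicing): /t/ is a voiceless stop between vowels /a/ and /a/, so it voices to [d]. /t/ is a voiceless stop between vowels /o/ and /u/, so it voices to [d]. /gevosatamatpotuo/ → gevosadamatpoduo.
Rule 2 (stop-cluster i-epenthesis): /t/ and /p/ form a stop–stop cluster, so [i] is inserted between them. /gevosadamatpoduo/ → gevosadamatipoduo.
Rule 3 (final vowel raising): /o/ is a mid vowel in word-final position, so it raises to [u]. /gevosadamatipoduo/ → gevosadamatipoduu.

gevosadamatipoduu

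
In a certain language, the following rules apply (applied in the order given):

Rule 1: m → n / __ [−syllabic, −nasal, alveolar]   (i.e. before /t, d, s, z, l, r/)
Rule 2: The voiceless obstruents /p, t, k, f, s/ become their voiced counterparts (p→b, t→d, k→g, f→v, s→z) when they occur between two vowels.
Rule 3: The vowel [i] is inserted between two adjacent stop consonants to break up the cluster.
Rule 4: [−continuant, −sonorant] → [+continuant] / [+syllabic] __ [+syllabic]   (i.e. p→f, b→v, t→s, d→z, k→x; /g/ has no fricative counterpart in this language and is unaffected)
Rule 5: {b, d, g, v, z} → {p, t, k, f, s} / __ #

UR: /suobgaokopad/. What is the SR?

Rule 1 (nasal place assimilation): no segment meets the environment; /suobgaokopad/ is unchanged.
Rule 2 (intervocalic voicing): /k/ is a voiceless obstruent between vowels /o/ and /o/, so it voices to [g]. /p/ is a voiceless obstruent between vowels /o/ and /a/, so it voices to [b]. /suobgaokopad/ → suobgaogobad.
Rule 3 (stop-cluster i-epenthesis): /b/ and /g/ form a stop–stop cluster, so [i] is inserted between them. /suobgaogobad/ → suobigaogobad.
Rule 4 (intervocalic spirantization): /b/ is a stop between vowels /o/ and /i/, so it spirantizes to the fricative [v]. /b/ is a stop between vowels /o/ and /a/, so it spirantizes to the fricative [v]. /suobigaogobad/ → suovigaogovad.
Rule 5 (final devoicing): /d/ is a voiced obstruent in word-final position, so it devoices to [t]. /suovigaogovad/ → suovigaogovat.

suovigaogovat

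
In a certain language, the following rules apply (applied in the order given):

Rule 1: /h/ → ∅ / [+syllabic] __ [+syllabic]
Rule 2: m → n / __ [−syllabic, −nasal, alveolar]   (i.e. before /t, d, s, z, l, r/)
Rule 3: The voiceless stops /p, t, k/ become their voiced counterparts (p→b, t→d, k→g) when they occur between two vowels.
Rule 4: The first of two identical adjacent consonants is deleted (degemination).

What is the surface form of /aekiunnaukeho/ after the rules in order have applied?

aegiunaugeo

Rule 1 (intervocalic h-deletion): /h/ occurs between vowels /e/ and /o/, so it deletes. /aekiunnaukeho/ → aekiunnaukeo.
Rule 2 (nasal place assimilation): no segment meets the environment; /aekiunnaukeo/ is unchanged.
Rule 3 (intervocalic voicing): /k/ is a voiceless stop between vowels /e/ and /i/, so it voices to [g]. /k/ is a voiceless stop between vowels /u/ and /e/, so it voices to [g]. /aekiunnaukeo/ → aegiunnaugeo.
Rule 4 (degemination): /nn/ is a geminate; the first /n/ deletes. /aegiunnaugeo/ → aegiunaugeo.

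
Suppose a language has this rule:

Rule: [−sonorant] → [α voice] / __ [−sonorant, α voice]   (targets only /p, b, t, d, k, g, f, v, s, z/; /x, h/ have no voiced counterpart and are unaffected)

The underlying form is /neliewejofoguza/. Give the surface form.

No segment of /neliewejofoguza/ meets the structural description of the rule, so the form surfaces unchanged.

neliewejofoguza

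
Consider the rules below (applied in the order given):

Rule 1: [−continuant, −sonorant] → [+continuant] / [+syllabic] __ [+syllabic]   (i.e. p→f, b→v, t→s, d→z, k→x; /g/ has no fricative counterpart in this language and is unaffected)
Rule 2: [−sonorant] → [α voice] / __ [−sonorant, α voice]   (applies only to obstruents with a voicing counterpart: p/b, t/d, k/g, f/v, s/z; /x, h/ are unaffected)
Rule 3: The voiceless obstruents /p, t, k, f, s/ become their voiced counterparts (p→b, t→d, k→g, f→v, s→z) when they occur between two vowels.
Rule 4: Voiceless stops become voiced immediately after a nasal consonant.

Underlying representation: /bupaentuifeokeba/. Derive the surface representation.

buvaenduiveoxeva

Rule 1 (intervocalic spirantization): /p/ is a stop between vowels /u/ and /a/, so it spirantizes to the fricative [f]. /k/ is a stop between vowels /o/ and /e/, so it spirantizes to the fricative [x]. /b/ is a stop between vowels /e/ and /a/, so it spirantizes to the fricative [v]. /bupaentuifeokeba/ → bufaentuifeoxeva.
Rule 2 (regressive voicing assimilation): no segment meets the environment; /bufaentuifeoxeva/ is unchanged.
Rule 3 (intervocalic voicing): /f/ is a voiceless obstruent between vowels /u/ and /a/, so it voices to [v]. /f/ is a voiceless obstruent between vowels /i/ and /e/, so it voices to [v]. /bufaentuifeoxeva/ → buvaentuiveoxeva.
Rule 4 (post-nasal voicing): /t/ is a voiceless stop immediately after the nasal /n/, so it voices to [d]. /buvaentuiveoxeva/ → buvaenduiveoxeva.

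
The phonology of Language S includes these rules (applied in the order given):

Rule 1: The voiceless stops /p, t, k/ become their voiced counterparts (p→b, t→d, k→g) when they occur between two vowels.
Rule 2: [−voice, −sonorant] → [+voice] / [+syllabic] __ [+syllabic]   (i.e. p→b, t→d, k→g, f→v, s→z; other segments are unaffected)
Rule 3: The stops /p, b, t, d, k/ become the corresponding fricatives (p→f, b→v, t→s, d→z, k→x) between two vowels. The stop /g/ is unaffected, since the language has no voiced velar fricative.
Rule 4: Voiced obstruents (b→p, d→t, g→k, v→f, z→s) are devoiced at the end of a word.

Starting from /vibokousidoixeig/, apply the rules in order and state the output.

vivogouzizoixeik

Rule 1 (intervocalic voicing): /k/ is a voiceless stop between vowels /o/ and /o/, so it voices to [g]. /vibokousidoixeig/ → vibogousidoixeig.
Rule 2 (intervocalic voicing): /s/ is a voiceless obstruent between vowels /u/ and /i/, so it voices to [z]. /vibogousidoixeig/ → vibogouzidoixeig.
Rule 3 (intervocalic spirantization): /b/ is a stop between vowels /i/ and /o/, so it spirantizes to the fricative [v]. /d/ is a stop between vowels /i/ and /o/, so it spirantizes to the fricative [z]. /vibogouzidoixeig/ → vivogouzizoixeig.
Rule 4 (final devoicing): /g/ is a voiced obstruent in word-final position, so it devoices to [k]. /vivogouzizoixeig/ → vivogouzizoixeik.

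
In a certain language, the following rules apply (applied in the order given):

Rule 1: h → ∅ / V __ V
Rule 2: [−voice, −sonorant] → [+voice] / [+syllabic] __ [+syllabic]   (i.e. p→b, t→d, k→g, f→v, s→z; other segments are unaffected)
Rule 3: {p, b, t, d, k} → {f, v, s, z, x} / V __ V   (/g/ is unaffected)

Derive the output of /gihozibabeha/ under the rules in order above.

giozivavea

Rule 1 (intervocalic h-deletion): /h/ occurs between vowels /i/ and /o/, so it deletes. /h/ occurs between vowels /e/ and /a/, so it deletes. /gihozibabeha/ → giozibabea.
Rule 2 (intervocalic voicing): no segment meets the environment; /giozibabea/ is unchanged.
Rule 3 (intervocalic spirantization): /b/ is a stop between vowels /i/ and /a/, so it spirantizes to the fricative [v]. /b/ is a stop between vowels /a/ and /e/, so it spirantizes to the fricative [v]. /giozibabea/ → giozivavea.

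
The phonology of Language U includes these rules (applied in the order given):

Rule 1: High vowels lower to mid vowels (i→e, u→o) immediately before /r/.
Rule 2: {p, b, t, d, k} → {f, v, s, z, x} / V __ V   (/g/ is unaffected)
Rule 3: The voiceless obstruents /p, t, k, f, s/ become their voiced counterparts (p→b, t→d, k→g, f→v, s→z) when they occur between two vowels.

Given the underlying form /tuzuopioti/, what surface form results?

tuzuoviozi

Rule 1 (pre-rhotic lowering): no segment meets the environment; /tuzuopioti/ is unchanged.
Rule 2 (intervocalic spirantization): /p/ is a stop between vowels /o/ and /i/, so it spirantizes to the fricative [f]. /t/ is a stop between vowels /o/ and /i/, so it spirantizes to the fricative [s]. /tuzuopioti/ → tuzuofiosi.
Rule 3 (intervocalic voicing): /f/ is a voiceless obstruent between vowels /o/ and /i/, so it voices to [v]. /s/ is a voiceless obstruent between vowels /o/ and /i/, so it voices to [z]. /tuzuofiosi/ → tuzuoviozi.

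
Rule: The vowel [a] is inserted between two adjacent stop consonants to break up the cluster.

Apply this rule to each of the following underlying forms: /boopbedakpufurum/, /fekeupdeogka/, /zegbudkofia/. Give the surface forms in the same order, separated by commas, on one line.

/boopbedakpufurum/: /p/ and /b/ form a stop–stop cluster, so [a] is inserted between them. /k/ and /p/ form a stop–stop cluster, so [a] is inserted between them. → [boopabedakapufurum].
/fekeupdeogka/: /p/ and /d/ form a stop–stop cluster, so [a] is inserted between them. /g/ and /k/ form a stop–stop cluster, so [a] is inserted between them. → [fekeupadeogaka].
/zegbudkofia/: /g/ and /b/ form a stop–stop cluster, so [a] is inserted between them. /d/ and /k/ form a stop–stop cluster, so [a] is inserted between them. → [zegabudakofia].

boopabedakapufurum, fekeupadeogaka, zegabudakofia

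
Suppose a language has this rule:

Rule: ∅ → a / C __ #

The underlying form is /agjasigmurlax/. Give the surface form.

the form ends in the consonant /x/, so [a] is inserted word-finally.
Surface form: [agjasigmurlaxa].

agjasigmurlaxa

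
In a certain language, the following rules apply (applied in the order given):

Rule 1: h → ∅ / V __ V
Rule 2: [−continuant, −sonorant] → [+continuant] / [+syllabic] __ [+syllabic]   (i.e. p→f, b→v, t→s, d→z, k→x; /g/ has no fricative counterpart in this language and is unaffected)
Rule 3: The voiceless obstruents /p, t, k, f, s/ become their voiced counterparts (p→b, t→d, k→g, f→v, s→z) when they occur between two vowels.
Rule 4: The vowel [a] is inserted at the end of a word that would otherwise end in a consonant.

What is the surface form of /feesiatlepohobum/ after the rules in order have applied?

feeziatlevoovuma

Rule 1 (intervocalic h-deletion): /h/ occurs between vowels /o/ and /o/, so it deletes. /feesiatlepohobum/ → feesiatlepoobum.
Rule 2 (intervocalic spirantization): /p/ is a stop between vowels /e/ and /o/, so it spirantizes to the fricative [f]. /b/ is a stop between vowels /o/ and /u/, so it spirantizes to the fricative [v]. /feesiatlepoobum/ → feesiatlefoovum.
Rule 3 (intervocalic voicing): /s/ is a voiceless obstruent between vowels /e/ and /i/, so it voices to [z]. /f/ is a voiceless obstruent between vowels /e/ and /o/, so it voices to [v]. /feesiatlefoovum/ → feeziatlevoovum.
Rule 4 (final a-epenthesis): the form ends in the consonant /m/, so [a] is inserted word-finally. /feeziatlevoovum/ → feeziatlevoovuma.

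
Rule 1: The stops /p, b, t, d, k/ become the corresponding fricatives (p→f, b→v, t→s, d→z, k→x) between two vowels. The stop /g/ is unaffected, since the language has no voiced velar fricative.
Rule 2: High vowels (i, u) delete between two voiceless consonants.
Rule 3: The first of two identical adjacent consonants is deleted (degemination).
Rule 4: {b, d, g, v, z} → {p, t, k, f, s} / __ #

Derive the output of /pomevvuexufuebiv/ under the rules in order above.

Rule 1 (intervocalic spirantization): /b/ is a stop between vowels /e/ and /i/, so it spirantizes to the fricative [v]. /pomevvuexufuebiv/ → pomevvuexufueviv.
Rule 2 (high vowel syncope): /u/ is a high vowel flanked by voiceless consonants /x/ and /f/, so it deletes. /pomevvuexufueviv/ → pomevvuexfueviv.
Rule 3 (degemination): /vv/ is a geminate; the first /v/ deletes. /pomevvuexfueviv/ → pomevuexfueviv.
Rule 4 (final devoicing): /v/ is a voiced obstruent in word-final position, so it devoices to [f]. /pomevuexfueviv/ → pomevuexfuevif.

pomevuexfuevif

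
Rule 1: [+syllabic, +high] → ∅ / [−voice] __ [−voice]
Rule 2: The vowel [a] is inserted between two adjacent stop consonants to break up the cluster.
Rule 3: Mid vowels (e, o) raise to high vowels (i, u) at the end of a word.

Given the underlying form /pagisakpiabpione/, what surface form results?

Rule 1 (high vowel syncope): no segment meets the environment; /pagisakpiabpione/ is unchanged.
Rule 2 (stop-cluster a-epenthesis): /k/ and /p/ form a stop–stop cluster, so [a] is inserted between them. /b/ and /p/ form a stop–stop cluster, so [a] is inserted between them. /pagisakpiabpione/ → pagisakapiabapione.
Rule 3 (final vowel raising): /e/ is a mid vowel in word-final position, so it raises to [i]. /pagisakapiabapione/ → pagisakapiabapioni.

pagisakapiabapioni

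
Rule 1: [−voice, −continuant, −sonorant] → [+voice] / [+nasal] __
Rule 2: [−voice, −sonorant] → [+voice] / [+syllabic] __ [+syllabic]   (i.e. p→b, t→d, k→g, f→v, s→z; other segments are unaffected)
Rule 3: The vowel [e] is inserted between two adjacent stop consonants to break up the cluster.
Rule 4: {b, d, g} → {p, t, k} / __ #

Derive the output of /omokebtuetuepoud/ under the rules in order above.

Rule 1 (post-nasal voicing): no segment meets the environment; /omokebtuetuepoud/ is unchanged.
Rule 2 (intervocalic voicing): /k/ is a voiceless obstruent between vowels /o/ and /e/, so it voices to [g]. /t/ is a voiceless obstruent between vowels /e/ and /u/, so it voices to [d]. /p/ is a voiceless obstruent between vowels /e/ and /o/, so it voices to [b]. /omokebtuetuepoud/ → omogebtuedueboud.
Rule 3 (stop-cluster e-epenthesis): /b/ and /t/ form a stop–stop cluster, so [e] is inserted between them. /omogebtuedueboud/ → omogebetuedueboud.
Rule 4 (final devoicing): /d/ is a voiced stop in word-final position, so it devoices to [t]. /omogebetuedueboud/ → omogebetueduebout.

omogebetueduebout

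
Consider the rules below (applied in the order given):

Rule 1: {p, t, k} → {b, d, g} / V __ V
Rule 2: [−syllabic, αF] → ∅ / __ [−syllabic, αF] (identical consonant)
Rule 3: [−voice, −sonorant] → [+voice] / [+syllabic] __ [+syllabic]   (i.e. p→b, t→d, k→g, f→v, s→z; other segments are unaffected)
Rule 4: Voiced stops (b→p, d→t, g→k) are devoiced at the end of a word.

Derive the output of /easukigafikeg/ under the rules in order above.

Rule 1 (intervocalic voicing): /k/ is a voiceless stop between vowels /u/ and /i/, so it voices to [g]. /k/ is a voiceless stop between vowels /i/ and /e/, so it voices to [g]. /easukigafikeg/ → easugigafigeg.
Rule 2 (degemination): no segment meets the environment; /easugigafigeg/ is unchanged.
Rule 3 (intervocalic voicing): /s/ is a voiceless obstruent between vowels /a/ and /u/, so it voices to [z]. /f/ is a voiceless obstruent between vowels /a/ and /i/, so it voices to [v]. /easugigafigeg/ → eazugigavigeg.
Rule 4 (final devoicing): /g/ is a voiced stop in word-final position, so it devoices to [k]. /eazugigavigeg/ → eazugigavigek.

eazugigavigek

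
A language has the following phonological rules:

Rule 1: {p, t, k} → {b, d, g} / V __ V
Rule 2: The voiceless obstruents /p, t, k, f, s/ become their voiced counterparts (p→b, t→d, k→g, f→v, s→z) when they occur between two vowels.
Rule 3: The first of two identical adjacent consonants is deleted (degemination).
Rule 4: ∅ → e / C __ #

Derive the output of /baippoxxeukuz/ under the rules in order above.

baipoxeuguze

Rule 1 (intervocalic voicing): /k/ is a voiceless stop between vowels /u/ and /u/, so it voices to [g]. /baippoxxeukuz/ → baippoxxeuguz.
Rule 2 (intervocalic voicing): no segment meets the environment; /baippoxxeuguz/ is unchanged.
Rule 3 (degemination): /pp/ is a geminate; the first /p/ deletes. /xx/ is a geminate; the first /x/ deletes. /baippoxxeuguz/ → baipoxeuguz.
Rule 4 (final e-epenthesis): the form ends in the consonant /z/, so [e] is inserted word-finally. /baipoxeuguz/ → baipoxeuguze.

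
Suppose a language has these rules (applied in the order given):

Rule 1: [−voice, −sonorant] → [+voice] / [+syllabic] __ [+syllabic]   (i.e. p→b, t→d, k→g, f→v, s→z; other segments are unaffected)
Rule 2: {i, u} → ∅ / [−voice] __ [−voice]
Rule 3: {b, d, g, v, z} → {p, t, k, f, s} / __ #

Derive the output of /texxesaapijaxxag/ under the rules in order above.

Rule 1 (intervocalic voicing): /s/ is a voiceless obstruent between vowels /e/ and /a/, so it voices to [z]. /p/ is a voiceless obstruent between vowels /a/ and /i/, so it voices to [b]. /texxesaapijaxxag/ → texxezaabijaxxag.
Rule 2 (high vowel syncope): no segment meets the environment; /texxezaabijaxxag/ is unchanged.
Rule 3 (final devoicing): /g/ is a voiced obstruent in word-final position, so it devoices to [k]. /texxezaabijaxxag/ → texxezaabijaxxak.

texxezaabijaxxak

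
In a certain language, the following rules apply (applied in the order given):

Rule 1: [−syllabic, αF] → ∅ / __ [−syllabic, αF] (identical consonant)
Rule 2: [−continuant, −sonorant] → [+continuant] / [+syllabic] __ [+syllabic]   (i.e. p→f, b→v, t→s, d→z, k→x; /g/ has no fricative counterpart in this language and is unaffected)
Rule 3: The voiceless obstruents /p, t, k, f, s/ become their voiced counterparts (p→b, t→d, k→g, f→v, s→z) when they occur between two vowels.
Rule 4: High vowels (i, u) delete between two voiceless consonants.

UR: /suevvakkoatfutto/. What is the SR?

Rule 1 (degemination): /vv/ is a geminate; the first /v/ deletes. /kk/ is a geminate; the first /k/ deletes. /tt/ is a geminate; the first /t/ deletes. /suevvakkoatfutto/ → suevakoatfuto.
Rule 2 (intervocalic spirantization): /k/ is a stop between vowels /a/ and /o/, so it spirantizes to the fricative [x]. /t/ is a stop between vowels /u/ and /o/, so it spirantizes to the fricative [s]. /suevakoatfuto/ → suevaxoatfuso.
Rule 3 (intervocalic voicing): /s/ is a voiceless obstruent between vowels /u/ and /o/, so it voices to [z]. /suevaxoatfuso/ → suevaxoatfuzo.
Rule 4 (high vowel syncope): no segment meets the environment; /suevaxoatfuzo/ is unchanged.

suevaxoatfuzo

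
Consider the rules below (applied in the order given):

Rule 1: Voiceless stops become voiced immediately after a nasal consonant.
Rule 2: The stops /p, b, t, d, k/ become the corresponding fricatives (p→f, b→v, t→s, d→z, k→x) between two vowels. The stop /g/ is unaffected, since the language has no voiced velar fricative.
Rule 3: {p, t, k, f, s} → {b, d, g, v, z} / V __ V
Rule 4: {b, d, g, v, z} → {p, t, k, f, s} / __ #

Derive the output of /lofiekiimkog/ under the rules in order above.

loviexiimgok

Rule 1 (post-nasal voicing): /k/ is a voiceless stop immediately after the nasal /m/, so it voices to [g]. /lofiekiimkog/ → lofiekiimgog.
Rule 2 (intervocalic spirantization): /k/ is a stop between vowels /e/ and /i/, so it spirantizes to the fricative [x]. /lofiekiimgog/ → lofiexiimgog.
Rule 3 (intervocalic voicing): /f/ is a voiceless obstruent between vowels /o/ and /i/, so it voices to [v]. /lofiexiimgog/ → loviexiimgog.
Rule 4 (final devoicing): /g/ is a voiced obstruent in word-final position, so it devoices to [k]. /loviexiimgog/ → loviexiimgok.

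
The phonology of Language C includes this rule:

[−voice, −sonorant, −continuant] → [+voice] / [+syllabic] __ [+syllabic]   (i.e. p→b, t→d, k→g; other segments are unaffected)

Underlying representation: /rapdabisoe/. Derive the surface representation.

rapdabisoe

No segment of /rapdabisoe/ meets the structural description of the rule, so the form surfaces unchanged.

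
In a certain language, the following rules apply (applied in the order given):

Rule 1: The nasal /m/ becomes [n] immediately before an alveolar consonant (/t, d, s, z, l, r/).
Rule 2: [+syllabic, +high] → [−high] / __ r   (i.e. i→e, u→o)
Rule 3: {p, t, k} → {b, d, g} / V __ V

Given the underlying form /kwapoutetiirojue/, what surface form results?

Rule 1 (nasal place assimilation): no segment meets the environment; /kwapoutetiirojue/ is unchanged.
Rule 2 (pre-rhotic lowering): /i/ is a high vowel immediately before /r/, so it lowers to [e]. /kwapoutetiirojue/ → kwapoutetierojue.
Rule 3 (intervocalic voicing): /p/ is a voiceless stop between vowels /a/ and /o/, so it voices to [b]. /t/ is a voiceless stop between vowels /u/ and /e/, so it voices to [d]. /t/ is a voiceless stop between vowels /e/ and /i/, so it voices to [d]. /kwapoutetierojue/ → kwaboudedierojue.

kwaboudedierojue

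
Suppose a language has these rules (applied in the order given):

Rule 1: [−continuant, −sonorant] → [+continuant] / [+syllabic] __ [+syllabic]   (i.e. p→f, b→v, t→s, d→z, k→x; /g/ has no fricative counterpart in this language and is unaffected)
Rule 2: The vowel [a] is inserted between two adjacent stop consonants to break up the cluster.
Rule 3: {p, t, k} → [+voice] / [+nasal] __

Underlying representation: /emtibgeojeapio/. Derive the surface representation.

Rule 1 (intervocalic spirantization): /p/ is a stop between vowels /a/ and /i/, so it spirantizes to the fricative [f]. /emtibgeojeapio/ → emtibgeojeafio.
Rule 2 (stop-cluster a-epenthesis): /b/ and /g/ form a stop–stop cluster, so [a] is inserted between them. /emtibgeojeafio/ → emtibageojeafio.
Rule 3 (post-nasal voicing): /t/ is a voiceless stop immediately after the nasal /m/, so it voices to [d]. /emtibageojeafio/ → emdibageojeafio.

emdibageojeafio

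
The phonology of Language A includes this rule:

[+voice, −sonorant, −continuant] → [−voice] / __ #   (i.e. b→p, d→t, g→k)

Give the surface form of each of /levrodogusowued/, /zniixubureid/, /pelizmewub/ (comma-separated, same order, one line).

/levrodogusowued/: /d/ is a voiced stop in word-final position, so it devoices to [t]. → [levrodogusowuet].
/zniixubureid/: /d/ is a voiced stop in word-final position, so it devoices to [t]. → [zniixubureit].
/pelizmewub/: /b/ is a voiced stop in word-final position, so it devoices to [p]. → [pelizmewup].

levrodogusowuet, zniixubureit, pelizmewup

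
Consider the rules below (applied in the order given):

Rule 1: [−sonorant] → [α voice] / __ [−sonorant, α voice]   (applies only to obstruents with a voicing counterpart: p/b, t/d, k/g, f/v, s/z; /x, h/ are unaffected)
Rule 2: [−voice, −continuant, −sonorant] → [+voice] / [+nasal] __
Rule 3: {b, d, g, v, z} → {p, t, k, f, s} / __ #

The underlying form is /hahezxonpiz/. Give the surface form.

hahesxonbis

Rule 1 (regressive voicing assimilation): /z/ precedes the voiceless obstruent /x/, so it devoices to [s] by assimilation. /hahezxonpiz/ → hahesxonpiz.
Rule 2 (post-nasal voicing): /p/ is a voiceless stop immediately after the nasal /n/, so it voices to [b]. /hahesxonpiz/ → hahesxonbiz.
Rule 3 (final devoicing): /z/ is a voiced obstruent in word-final position, so it devoices to [s]. /hahesxonbiz/ → hahesxonbis.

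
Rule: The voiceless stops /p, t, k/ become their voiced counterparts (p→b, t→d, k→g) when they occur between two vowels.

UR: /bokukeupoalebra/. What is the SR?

/k/ is a voiceless stop between vowels /o/ and /u/, so it voices to [g].
/k/ is a voiceless stop between vowels /u/ and /e/, so it voices to [g].
/p/ is a voiceless stop between vowels /u/ and /o/, so it voices to [b].
Surface form: [bogugeuboalebra].

bogugeuboalebra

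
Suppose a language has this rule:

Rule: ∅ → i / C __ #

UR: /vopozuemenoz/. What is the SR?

vopozuemenozi

the form ends in the consonant /z/, so [i] is inserted word-finally.
Surface form: [vopozuemenozi].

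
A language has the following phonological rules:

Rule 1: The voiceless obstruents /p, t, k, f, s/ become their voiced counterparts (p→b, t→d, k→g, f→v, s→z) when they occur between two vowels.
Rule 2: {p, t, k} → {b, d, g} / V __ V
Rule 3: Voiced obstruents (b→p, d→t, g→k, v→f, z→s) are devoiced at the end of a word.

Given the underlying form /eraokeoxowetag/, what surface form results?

Rule 1 (intervocalic voicing): /k/ is a voiceless obstruent between vowels /o/ and /e/, so it voices to [g]. /t/ is a voiceless obstruent between vowels /e/ and /a/, so it voices to [d]. /eraokeoxowetag/ → eraogeoxowedag.
Rule 2 (intervocalic voicing): no segment meets the environment; /eraogeoxowedag/ is unchanged.
Rule 3 (final devoicing): /g/ is a voiced obstruent in word-final position, so it devoices to [k]. /eraogeoxowedag/ → eraogeoxowedak.

eraogeoxowedak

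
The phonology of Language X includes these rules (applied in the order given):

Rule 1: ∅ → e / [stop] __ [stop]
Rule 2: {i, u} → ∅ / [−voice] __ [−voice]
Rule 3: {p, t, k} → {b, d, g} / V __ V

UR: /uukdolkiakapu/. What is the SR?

uugedolkiagabu

Rule 1 (stop-cluster e-epenthesis): /k/ and /d/ form a stop–stop cluster, so [e] is inserted between them. /uukdolkiakapu/ → uukedolkiakapu.
Rule 2 (high vowel syncope): no segment meets the environment; /uukedolkiakapu/ is unchanged.
Rule 3 (intervocalic voicing): /k/ is a voiceless stop between vowels /u/ and /e/, so it voices to [g]. /k/ is a voiceless stop between vowels /a/ and /a/, so it voices to [g]. /p/ is a voiceless stop between vowels /a/ and /u/, so it voices to [b]. /uukedolkiakapu/ → uugedolkiagabu.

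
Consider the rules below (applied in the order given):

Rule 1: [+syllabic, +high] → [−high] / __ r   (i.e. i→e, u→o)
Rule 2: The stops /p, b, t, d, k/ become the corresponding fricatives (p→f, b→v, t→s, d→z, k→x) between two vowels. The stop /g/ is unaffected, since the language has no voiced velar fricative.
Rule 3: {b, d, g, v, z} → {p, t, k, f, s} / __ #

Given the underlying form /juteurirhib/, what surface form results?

Rule 1 (pre-rhotic lowering): /u/ is a high vowel immediately before /r/, so it lowers to [o]. /i/ is a high vowel immediately before /r/, so it lowers to [e]. /juteurirhib/ → juteorerhib.
Rule 2 (intervocalic spirantization): /t/ is a stop between vowels /u/ and /e/, so it spirantizes to the fricative [s]. /juteorerhib/ → juseorerhib.
Rule 3 (final devoicing): /b/ is a voiced obstruent in word-final position, so it devoices to [p]. /juseorerhib/ → juseorerhip.

juseorerhip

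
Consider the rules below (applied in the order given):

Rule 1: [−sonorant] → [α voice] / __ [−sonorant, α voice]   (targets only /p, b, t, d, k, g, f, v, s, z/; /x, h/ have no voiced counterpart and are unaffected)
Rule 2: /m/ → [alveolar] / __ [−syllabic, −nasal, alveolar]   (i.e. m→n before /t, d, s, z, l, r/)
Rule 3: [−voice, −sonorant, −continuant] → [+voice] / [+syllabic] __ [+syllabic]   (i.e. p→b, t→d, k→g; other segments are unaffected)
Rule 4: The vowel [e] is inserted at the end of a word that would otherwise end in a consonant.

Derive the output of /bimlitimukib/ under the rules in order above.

Rule 1 (regressive voicing assimilation): no segment meets the environment; /bimlitimukib/ is unchanged.
Rule 2 (nasal place assimilation): /m/ precedes the alveolar consonant /l/, so it assimilates in place to [n]. /bimlitimukib/ → binlitimukib.
Rule 3 (intervocalic voicing): /t/ is a voiceless stop between vowels /i/ and /i/, so it voices to [d]. /k/ is a voiceless stop between vowels /u/ and /i/, so it voices to [g]. /binlitimukib/ → binlidimugib.
Rule 4 (final e-epenthesis): the form ends in the consonant /b/, so [e] is inserted word-finally. /binlidimugib/ → binlidimugibe.

binlidimugibe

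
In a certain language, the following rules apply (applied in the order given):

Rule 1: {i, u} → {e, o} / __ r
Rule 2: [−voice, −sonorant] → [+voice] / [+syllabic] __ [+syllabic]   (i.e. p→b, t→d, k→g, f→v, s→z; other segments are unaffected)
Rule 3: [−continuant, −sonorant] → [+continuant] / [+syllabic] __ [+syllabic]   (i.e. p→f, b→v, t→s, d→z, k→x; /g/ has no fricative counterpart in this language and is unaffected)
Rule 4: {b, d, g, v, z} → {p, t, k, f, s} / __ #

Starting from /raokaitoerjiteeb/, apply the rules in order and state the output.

raogaizoerjizeep

Rule 1 (pre-rhotic lowering): no segment meets the environment; /raokaitoerjiteeb/ is unchanged.
Rule 2 (intervocalic voicing): /k/ is a voiceless obstruent between vowels /o/ and /a/, so it voices to [g]. /t/ is a voiceless obstruent between vowels /i/ and /o/, so it voices to [d]. /t/ is a voiceless obstruent between vowels /i/ and /e/, so it voices to [d]. /raokaitoerjiteeb/ → raogaidoerjideeb.
Rule 3 (intervocalic spirantization): /d/ is a stop between vowels /i/ and /o/, so it spirantizes to the fricative [z]. /d/ is a stop between vowels /i/ and /e/, so it spirantizes to the fricative [z]. /raogaidoerjideeb/ → raogaizoerjizeeb.
Rule 4 (final devoicing): /b/ is a voiced obstruent in word-final position, so it devoices to [p]. /raogaizoerjizeeb/ → raogaizoerjizeep.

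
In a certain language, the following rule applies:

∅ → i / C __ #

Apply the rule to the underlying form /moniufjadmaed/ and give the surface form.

moniufjadmaedi

the form ends in the consonant /d/, so [i] is inserted word-finally.
Surface form: [moniufjadmaedi].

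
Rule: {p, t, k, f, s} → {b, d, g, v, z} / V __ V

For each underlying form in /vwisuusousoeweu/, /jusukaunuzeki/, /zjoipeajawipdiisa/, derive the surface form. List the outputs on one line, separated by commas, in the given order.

/vwisuusousoeweu/: /s/ is a voiceless obstruent between vowels /i/ and /u/, so it voices to [z]. /s/ is a voiceless obstruent between vowels /u/ and /o/, so it voices to [z]. /s/ is a voiceless obstruent between vowels /u/ and /o/, so it voices to [z]. → [vwizuuzouzoeweu].
/jusukaunuzeki/: /s/ is a voiceless obstruent between vowels /u/ and /u/, so it voices to [z]. /k/ is a voiceless obstruent between vowels /u/ and /a/, so it voices to [g]. /k/ is a voiceless obstruent between vowels /e/ and /i/, so it voices to [g]. → [juzugaunuzegi].
/zjoipeajawipdiisa/: /p/ is a voiceless obstruent between vowels /i/ and /e/, so it voices to [b]. /s/ is a voiceless obstruent between vowels /i/ and /a/, so it voices to [z]. → [zjoibeajawipdiiza].

vwizuuzouzoeweu, juzugaunuzegi, zjoibeajawipdiiza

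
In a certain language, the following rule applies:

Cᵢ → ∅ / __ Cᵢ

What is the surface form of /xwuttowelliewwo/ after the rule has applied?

/tt/ is a geminate; the first /t/ deletes.
/ll/ is a geminate; the first /l/ deletes.
/ww/ is a geminate; the first /w/ deletes.
The other instances of /x/, /w/, /t/, /l/ do not occur in the required environment and remain unchanged.
Surface form: [xwutoweliewo].

xwutoweliewo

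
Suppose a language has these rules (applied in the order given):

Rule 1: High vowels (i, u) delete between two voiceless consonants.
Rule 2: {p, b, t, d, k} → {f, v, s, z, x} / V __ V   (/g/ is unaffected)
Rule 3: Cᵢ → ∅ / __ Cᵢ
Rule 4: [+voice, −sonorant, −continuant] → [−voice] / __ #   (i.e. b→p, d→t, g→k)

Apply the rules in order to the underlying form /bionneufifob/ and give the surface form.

bioneufop

Rule 1 (high vowel syncope): /i/ is a high vowel flanked by voiceless consonants /f/ and /f/, so it deletes. /bionneufifob/ → bionneuffob.
Rule 2 (intervocalic spirantization): no segment meets the environment; /bionneuffob/ is unchanged.
Rule 3 (degemination): /nn/ is a geminate; the first /n/ deletes. /ff/ is a geminate; the first /f/ deletes. /bionneuffob/ → bioneufob.
Rule 4 (final devoicing): /b/ is a voiced stop in word-final position, so it devoices to [p]. /bioneufob/ → bioneufop.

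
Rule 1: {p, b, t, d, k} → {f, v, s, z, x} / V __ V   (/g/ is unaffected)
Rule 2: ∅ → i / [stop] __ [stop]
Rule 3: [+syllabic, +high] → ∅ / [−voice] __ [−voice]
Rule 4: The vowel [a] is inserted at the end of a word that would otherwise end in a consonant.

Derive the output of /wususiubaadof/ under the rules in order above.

Rule 1 (intervocalic spirantization): /b/ is a stop between vowels /u/ and /a/, so it spirantizes to the fricative [v]. /d/ is a stop between vowels /a/ and /o/, so it spirantizes to the fricative [z]. /wususiubaadof/ → wususiuvaazof.
Rule 2 (stop-cluster i-epenthesis): no segment meets the environment; /wususiuvaazof/ is unchanged.
Rule 3 (high vowel syncope): /u/ is a high vowel flanked by voiceless consonants /s/ and /s/, so it deletes. /wususiuvaazof/ → wussiuvaazof.
Rule 4 (final a-epenthesis): the form ends in the consonant /f/, so [a] is inserted word-finally. /wussiuvaazof/ → wussiuvaazofa.

wussiuvaazofa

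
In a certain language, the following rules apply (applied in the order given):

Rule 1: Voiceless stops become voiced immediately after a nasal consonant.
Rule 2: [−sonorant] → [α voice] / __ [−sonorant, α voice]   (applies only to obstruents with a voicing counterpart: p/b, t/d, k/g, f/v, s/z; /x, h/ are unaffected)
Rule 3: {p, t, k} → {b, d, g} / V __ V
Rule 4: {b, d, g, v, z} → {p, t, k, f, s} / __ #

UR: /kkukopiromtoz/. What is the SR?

Rule 1 (post-nasal voicing): /t/ is a voiceless stop immediately after the nasal /m/, so it voices to [d]. /kkukopiromtoz/ → kkukopiromdoz.
Rule 2 (regressive voicing assimilation): no segment meets the environment; /kkukopiromdoz/ is unchanged.
Rule 3 (intervocalic voicing): /k/ is a voiceless stop between vowels /u/ and /o/, so it voices to [g]. /p/ is a voiceless stop between vowels /o/ and /i/, so it voices to [b]. /kkukopiromdoz/ → kkugobiromdoz.
Rule 4 (final devoicing): /z/ is a voiced obstruent in word-final position, so it devoices to [s]. /kkugobiromdoz/ → kkugobiromdos.

kkugobiromdos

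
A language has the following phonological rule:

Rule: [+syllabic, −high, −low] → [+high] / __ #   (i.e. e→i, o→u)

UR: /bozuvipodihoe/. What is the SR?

bozuvipodihoi

Scanning /bozuvipodihoe/: /o/ at position 2 is not in the conditioning environment; /o/ at position 8 is not in the conditioning environment; /o/ at position 12 is not in the conditioning environment; /e/ is a mid vowel in word-final position, so it raises to [i].
Result: [bozuvipodihoi].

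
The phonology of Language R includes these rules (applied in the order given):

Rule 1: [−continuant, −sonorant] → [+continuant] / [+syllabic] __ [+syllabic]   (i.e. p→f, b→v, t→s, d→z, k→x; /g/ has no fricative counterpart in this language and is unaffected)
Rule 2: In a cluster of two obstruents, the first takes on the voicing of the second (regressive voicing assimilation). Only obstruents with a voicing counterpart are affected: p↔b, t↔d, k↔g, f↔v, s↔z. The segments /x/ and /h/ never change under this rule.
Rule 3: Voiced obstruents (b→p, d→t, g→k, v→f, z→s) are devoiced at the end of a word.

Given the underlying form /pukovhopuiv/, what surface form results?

puxofhofuif

Rule 1 (intervocalic spirantization): /k/ is a stop between vowels /u/ and /o/, so it spirantizes to the fricative [x]. /p/ is a stop between vowels /o/ and /u/, so it spirantizes to the fricative [f]. /pukovhopuiv/ → puxovhofuiv.
Rule 2 (regressive voicing assimilation): /v/ precedes the voiceless obstruent /h/, so it devoices to [f] by assimilation. /puxovhofuiv/ → puxofhofuiv.
Rule 3 (final devoicing): /v/ is a voiced obstruent in word-final position, so it devoices to [f]. /puxofhofuiv/ → puxofhofuif.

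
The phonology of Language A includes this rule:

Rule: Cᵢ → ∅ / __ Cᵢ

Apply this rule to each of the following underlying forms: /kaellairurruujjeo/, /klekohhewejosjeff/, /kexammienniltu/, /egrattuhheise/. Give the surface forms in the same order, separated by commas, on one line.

kaelairuruujeo, klekohewejosjef, kexamieniltu, egratuheise

/kaellairurruujjeo/: /ll/ is a geminate; the first /l/ deletes. /rr/ is a geminate; the first /r/ deletes. /jj/ is a geminate; the first /j/ deletes. → [kaelairuruujeo].
/klekohhewejosjeff/: /hh/ is a geminate; the first /h/ deletes. /ff/ is a geminate; the first /f/ deletes. → [klekohewejosjef].
/kexammienniltu/: /mm/ is a geminate; the first /m/ deletes. /nn/ is a geminate; the first /n/ deletes. → [kexamieniltu].
/egrattuhheise/: /tt/ is a geminate; the first /t/ deletes. /hh/ is a geminate; the first /h/ deletes. → [egratuheise].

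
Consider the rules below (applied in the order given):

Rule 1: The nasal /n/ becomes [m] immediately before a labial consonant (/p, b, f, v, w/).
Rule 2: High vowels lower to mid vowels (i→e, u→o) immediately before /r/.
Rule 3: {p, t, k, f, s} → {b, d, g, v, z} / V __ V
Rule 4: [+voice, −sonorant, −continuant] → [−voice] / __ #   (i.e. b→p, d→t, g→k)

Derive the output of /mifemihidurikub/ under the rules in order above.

mivemihidorigup

Rule 1 (nasal place assimilation): no segment meets the environment; /mifemihidurikub/ is unchanged.
Rule 2 (pre-rhotic lowering): /u/ is a high vowel immediately before /r/, so it lowers to [o]. /mifemihidurikub/ → mifemihidorikub.
Rule 3 (intervocalic voicing): /f/ is a voiceless obstruent between vowels /i/ and /e/, so it voices to [v]. /k/ is a voiceless obstruent between vowels /i/ and /u/, so it voices to [g]. /mifemihidorikub/ → mivemihidorigub.
Rule 4 (final devoicing): /b/ is a voiced stop in word-final position, so it devoices to [p]. /mivemihidorigub/ → mivemihidorigup.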